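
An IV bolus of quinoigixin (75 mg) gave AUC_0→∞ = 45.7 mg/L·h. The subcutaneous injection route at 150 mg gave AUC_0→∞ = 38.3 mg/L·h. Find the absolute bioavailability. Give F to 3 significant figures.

F = (AUC_ev / D_ev) / (AUC_iv / D_iv)
  = (38.3/150) / (45.7/75)
  = 0.255333 / 0.609333 = 0.4190

F = 0.419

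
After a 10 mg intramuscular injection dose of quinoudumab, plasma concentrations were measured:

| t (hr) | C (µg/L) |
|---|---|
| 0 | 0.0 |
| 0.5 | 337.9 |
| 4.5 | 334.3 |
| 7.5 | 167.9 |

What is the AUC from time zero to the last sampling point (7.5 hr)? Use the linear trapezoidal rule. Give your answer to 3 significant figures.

AUC = 2180 µg/L·hr

Trapezoidal AUC_0→7.5:
  [0→0.5]: (0.0+337.9)/2 × 0.5 = 84.475
  [0.5→4.5]: (337.9+334.3)/2 × 4 = 1344.4
  [4.5→7.5]: (334.3+167.9)/2 × 3 = 753.3
  Sum = 2182.175 µg/L·hr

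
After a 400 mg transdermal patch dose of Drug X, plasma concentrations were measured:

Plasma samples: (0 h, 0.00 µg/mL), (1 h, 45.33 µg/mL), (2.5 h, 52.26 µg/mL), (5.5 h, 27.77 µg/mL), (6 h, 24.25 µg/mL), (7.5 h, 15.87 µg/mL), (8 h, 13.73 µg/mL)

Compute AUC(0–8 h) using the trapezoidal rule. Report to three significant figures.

Trapezoidal AUC_0→8:
  [0→1]: (0.00+45.33)/2 × 1 = 22.665
  [1→2.5]: (45.33+52.26)/2 × 1.5 = 73.1925
  [2.5→5.5]: (52.26+27.77)/2 × 3 = 120.045
  [5.5→6]: (27.77+24.25)/2 × 0.5 = 13.005
  [6→7.5]: (24.25+15.87)/2 × 1.5 = 30.09
  [7.5→8]: (15.87+13.73)/2 × 0.5 = 7.4
  Sum = 266.3975 µg/mL·h

AUC = 266 µg/mL·h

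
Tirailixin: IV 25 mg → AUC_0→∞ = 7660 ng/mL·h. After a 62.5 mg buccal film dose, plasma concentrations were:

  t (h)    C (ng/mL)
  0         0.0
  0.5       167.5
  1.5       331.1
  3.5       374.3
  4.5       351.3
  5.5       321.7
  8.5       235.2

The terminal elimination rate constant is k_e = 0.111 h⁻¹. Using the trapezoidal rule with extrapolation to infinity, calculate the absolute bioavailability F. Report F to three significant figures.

F = 0.243

Trapezoidal AUC_0→8.5 (buccal film):
  [0→0.5]: (0.0+167.5)/2 × 0.5 = 41.875
  [0.5→1.5]: (167.5+331.1)/2 × 1 = 249.3
  [1.5→3.5]: (331.1+374.3)/2 × 2 = 705.4
  [3.5→4.5]: (374.3+351.3)/2 × 1 = 362.8
  [4.5→5.5]: (351.3+321.7)/2 × 1 = 336.5
  [5.5→8.5]: (321.7+235.2)/2 × 3 = 835.35
  Sum = 2531.225 ng/mL·h
Tail: C_last/k_e = 235.2/0.111 = 2118.919
AUC_0→∞ (buccal film) = 2531.225 + 2118.919 = 4650.144 ng/mL·h
F = (AUC_ev/D_ev)/(AUC_iv/D_iv) = (4650.144/62.5)/(7660/25) = 74.402304/306.4 = 0.2428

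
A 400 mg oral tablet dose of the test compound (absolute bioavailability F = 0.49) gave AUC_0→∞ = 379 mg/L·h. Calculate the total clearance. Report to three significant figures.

CL = F × Dose / AUC_0→∞
   = 0.49 × 400 / 379 = 0.51715 L/h

CL = 0.517 L/h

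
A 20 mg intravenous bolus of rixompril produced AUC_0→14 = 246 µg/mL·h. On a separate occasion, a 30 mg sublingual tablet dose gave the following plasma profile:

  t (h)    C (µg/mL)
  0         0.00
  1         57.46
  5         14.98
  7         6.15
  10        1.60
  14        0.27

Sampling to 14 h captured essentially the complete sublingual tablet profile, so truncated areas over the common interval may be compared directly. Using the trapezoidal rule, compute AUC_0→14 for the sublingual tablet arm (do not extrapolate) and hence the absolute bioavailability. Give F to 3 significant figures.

F = 0.569

Trapezoidal AUC_0→14 (sublingual tablet):
  [0→1]: (0.00+57.46)/2 × 1 = 28.73
  [1→5]: (57.46+14.98)/2 × 4 = 144.88
  [5→7]: (14.98+6.15)/2 × 2 = 21.13
  [7→10]: (6.15+1.60)/2 × 3 = 11.625
  [10→14]: (1.60+0.27)/2 × 4 = 3.74
  Sum = 210.105 µg/mL·h
F = (AUC_ev/D_ev)/(AUC_iv/D_iv) = (210.105/30)/(246/20) = 7.0035/12.3 = 0.5694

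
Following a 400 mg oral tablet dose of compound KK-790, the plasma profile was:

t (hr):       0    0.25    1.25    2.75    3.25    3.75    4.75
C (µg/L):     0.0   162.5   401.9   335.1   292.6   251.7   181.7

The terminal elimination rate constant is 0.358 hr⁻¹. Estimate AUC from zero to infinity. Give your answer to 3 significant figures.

Trapezoidal AUC_0→4.75:
  [0→0.25]: (0.0+162.5)/2 × 0.25 = 20.3125
  [0.25→1.25]: (162.5+401.9)/2 × 1 = 282.2
  [1.25→2.75]: (401.9+335.1)/2 × 1.5 = 552.75
  [2.75→3.25]: (335.1+292.6)/2 × 0.5 = 156.925
  [3.25→3.75]: (292.6+251.7)/2 × 0.5 = 136.075
  [3.75→4.75]: (251.7+181.7)/2 × 1 = 216.7
  Sum = 1364.9625 µg/L·hr
Extrapolated tail: C_last / k_e = 181.7 / 0.358 = 507.542
AUC_0→∞ = 1364.9625 + 507.542 = 1872.5045 µg/L·hr

AUC = 1870 µg/L·hr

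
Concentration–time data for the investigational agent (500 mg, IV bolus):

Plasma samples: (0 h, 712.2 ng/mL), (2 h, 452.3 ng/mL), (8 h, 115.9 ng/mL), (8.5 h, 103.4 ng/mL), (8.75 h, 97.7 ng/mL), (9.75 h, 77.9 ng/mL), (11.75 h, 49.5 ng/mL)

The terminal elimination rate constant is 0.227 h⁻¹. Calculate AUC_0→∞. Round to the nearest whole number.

Trapezoidal AUC_0→11.75:
  [0→2]: (712.2+452.3)/2 × 2 = 1164.5
  [2→8]: (452.3+115.9)/2 × 6 = 1704.6
  [8→8.5]: (115.9+103.4)/2 × 0.5 = 54.825
  [8.5→8.75]: (103.4+97.7)/2 × 0.25 = 25.1375
  [8.75→9.75]: (97.7+77.9)/2 × 1 = 87.8
  [9.75→11.75]: (77.9+49.5)/2 × 2 = 127.4
  Sum = 3164.2625 ng/mL·h
Extrapolated tail: C_last / k_e = 49.5 / 0.227 = 218.062
AUC_0→∞ = 3164.2625 + 218.062 = 3382.3245 ng/mL·h

AUC = 3382 ng/mL·h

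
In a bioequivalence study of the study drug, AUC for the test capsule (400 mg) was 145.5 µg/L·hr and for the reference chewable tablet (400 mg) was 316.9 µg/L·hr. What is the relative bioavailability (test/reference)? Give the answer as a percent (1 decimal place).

F_rel = 45.9%

F_rel = (AUC_test/D_test) / (AUC_ref/D_ref)
      = (145.5/400) / (316.9/400)
      = 0.36375 / 0.79225 = 0.4591 = 45.91%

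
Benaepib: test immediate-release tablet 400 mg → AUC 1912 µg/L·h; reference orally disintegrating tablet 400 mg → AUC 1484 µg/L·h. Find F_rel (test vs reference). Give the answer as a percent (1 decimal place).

F_rel = 128.8%

F_rel = (AUC_test/D_test) / (AUC_ref/D_ref)
      = (1912/400) / (1484/400)
      = 4.78 / 3.71 = 1.2884 = 128.84%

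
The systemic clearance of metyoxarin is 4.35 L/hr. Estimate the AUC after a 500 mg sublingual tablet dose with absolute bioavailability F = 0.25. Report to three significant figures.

AUC = 28.7 mg/L·hr

AUC_0→∞ = F × Dose / CL
        = 0.25 × 500 / 4.35 = 28.7356 mg/L·hr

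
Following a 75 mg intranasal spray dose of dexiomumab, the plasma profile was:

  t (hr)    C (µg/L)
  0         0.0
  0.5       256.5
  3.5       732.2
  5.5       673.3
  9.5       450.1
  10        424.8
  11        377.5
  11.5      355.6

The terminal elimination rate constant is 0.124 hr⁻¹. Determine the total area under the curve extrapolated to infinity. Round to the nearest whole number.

Trapezoidal AUC_0→11.5:
  [0→0.5]: (0.0+256.5)/2 × 0.5 = 64.125
  [0.5→3.5]: (256.5+732.2)/2 × 3 = 1483.05
  [3.5→5.5]: (732.2+673.3)/2 × 2 = 1405.5
  [5.5→9.5]: (673.3+450.1)/2 × 4 = 2246.8
  [9.5→10]: (450.1+424.8)/2 × 0.5 = 218.725
  [10→11]: (424.8+377.5)/2 × 1 = 401.15
  [11→11.5]: (377.5+355.6)/2 × 0.5 = 183.275
  Sum = 6002.625 µg/L·hr
Extrapolated tail: C_last / k_e = 355.6 / 0.124 = 2867.742
AUC_0→∞ = 6002.625 + 2867.742 = 8870.367 µg/L·hr

AUC = 8870 µg/L·hr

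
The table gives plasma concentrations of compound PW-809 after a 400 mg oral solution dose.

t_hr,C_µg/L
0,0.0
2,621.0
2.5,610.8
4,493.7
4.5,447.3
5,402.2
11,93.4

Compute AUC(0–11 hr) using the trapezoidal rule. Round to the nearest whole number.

Trapezoidal AUC_0→11:
  [0→2]: (0.0+621.0)/2 × 2 = 621.0
  [2→2.5]: (621.0+610.8)/2 × 0.5 = 307.95
  [2.5→4]: (610.8+493.7)/2 × 1.5 = 828.375
  [4→4.5]: (493.7+447.3)/2 × 0.5 = 235.25
  [4.5→5]: (447.3+402.2)/2 × 0.5 = 212.375
  [5→11]: (402.2+93.4)/2 × 6 = 1486.8
  Sum = 3691.75 µg/L·hr

AUC = 3692 µg/L·hr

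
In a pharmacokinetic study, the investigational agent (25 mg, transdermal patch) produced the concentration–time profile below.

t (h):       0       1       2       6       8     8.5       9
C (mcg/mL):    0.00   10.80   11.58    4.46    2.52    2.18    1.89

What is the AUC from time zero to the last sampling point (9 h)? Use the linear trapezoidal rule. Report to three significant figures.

Trapezoidal AUC_0→9:
  [0→1]: (0.00+10.80)/2 × 1 = 5.4
  [1→2]: (10.80+11.58)/2 × 1 = 11.19
  [2→6]: (11.58+4.46)/2 × 4 = 32.08
  [6→8]: (4.46+2.52)/2 × 2 = 6.98
  [8→8.5]: (2.52+2.18)/2 × 0.5 = 1.175
  [8.5→9]: (2.18+1.89)/2 × 0.5 = 1.0175
  Sum = 57.8425 mcg/mL·h

AUC = 57.8 mcg/mL·h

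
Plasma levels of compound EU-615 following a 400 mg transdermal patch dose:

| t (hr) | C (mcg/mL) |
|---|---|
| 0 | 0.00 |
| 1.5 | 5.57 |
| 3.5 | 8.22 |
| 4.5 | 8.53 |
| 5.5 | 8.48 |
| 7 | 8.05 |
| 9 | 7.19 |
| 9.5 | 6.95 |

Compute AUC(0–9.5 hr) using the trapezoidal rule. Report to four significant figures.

Trapezoidal AUC_0→9.5:
  [0→1.5]: (0.00+5.57)/2 × 1.5 = 4.1775
  [1.5→3.5]: (5.57+8.22)/2 × 2 = 13.79
  [3.5→4.5]: (8.22+8.53)/2 × 1 = 8.375
  [4.5→5.5]: (8.53+8.48)/2 × 1 = 8.505
  [5.5→7]: (8.48+8.05)/2 × 1.5 = 12.3975
  [7→9]: (8.05+7.19)/2 × 2 = 15.24
  [9→9.5]: (7.19+6.95)/2 × 0.5 = 3.535
  Sum = 66.02 mcg/mL·hr

AUC = 66.02 mcg/mL·hr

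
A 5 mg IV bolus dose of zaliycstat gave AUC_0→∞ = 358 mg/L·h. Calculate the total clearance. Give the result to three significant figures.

CL = Dose_iv / AUC_0→∞
   = 5 / 358 = 0.0139665 L/h

CL = 0.0140 L/h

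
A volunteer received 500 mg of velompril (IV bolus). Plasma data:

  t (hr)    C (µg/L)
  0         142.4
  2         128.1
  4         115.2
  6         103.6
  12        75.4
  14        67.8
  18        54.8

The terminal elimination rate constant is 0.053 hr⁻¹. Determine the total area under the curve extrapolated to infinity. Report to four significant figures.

AUC = 2692 µg/L·hr

Trapezoidal AUC_0→18:
  [0→2]: (142.4+128.1)/2 × 2 = 270.5
  [2→4]: (128.1+115.2)/2 × 2 = 243.3
  [4→6]: (115.2+103.6)/2 × 2 = 218.8
  [6→12]: (103.6+75.4)/2 × 6 = 537.0
  [12→14]: (75.4+67.8)/2 × 2 = 143.2
  [14→18]: (67.8+54.8)/2 × 4 = 245.2
  Sum = 1658.0 µg/L·hr
Extrapolated tail: C_last / k_e = 54.8 / 0.053 = 1033.962
AUC_0→∞ = 1658.0 + 1033.962 = 2691.962 µg/L·hr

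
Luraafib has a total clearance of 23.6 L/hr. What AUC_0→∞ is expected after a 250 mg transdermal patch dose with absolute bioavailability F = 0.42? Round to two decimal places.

AUC = 4.45 mg/L·hr

AUC_0→∞ = F × Dose / CL
        = 0.42 × 250 / 23.6 = 4.44915 mg/L·hr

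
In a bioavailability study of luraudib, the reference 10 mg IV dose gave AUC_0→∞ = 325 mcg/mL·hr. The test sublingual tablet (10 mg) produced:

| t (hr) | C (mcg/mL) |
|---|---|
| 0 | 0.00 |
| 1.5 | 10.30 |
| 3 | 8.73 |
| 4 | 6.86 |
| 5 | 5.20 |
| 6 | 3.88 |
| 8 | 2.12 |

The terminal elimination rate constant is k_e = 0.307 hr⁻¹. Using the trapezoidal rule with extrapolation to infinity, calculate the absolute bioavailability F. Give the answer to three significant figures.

Trapezoidal AUC_0→8 (sublingual tablet):
  [0→1.5]: (0.00+10.30)/2 × 1.5 = 7.725
  [1.5→3]: (10.30+8.73)/2 × 1.5 = 14.2725
  [3→4]: (8.73+6.86)/2 × 1 = 7.795
  [4→5]: (6.86+5.20)/2 × 1 = 6.03
  [5→6]: (5.20+3.88)/2 × 1 = 4.54
  [6→8]: (3.88+2.12)/2 × 2 = 6.0
  Sum = 46.3625 mcg/mL·hr
Tail: C_last/k_e = 2.12/0.307 = 6.906
AUC_0→∞ (sublingual tablet) = 46.3625 + 6.906 = 53.2685 mcg/mL·hr
F = (AUC_ev/D_ev)/(AUC_iv/D_iv) = (53.2685/10)/(325/10) = 5.32685/32.5 = 0.1639

F = 0.164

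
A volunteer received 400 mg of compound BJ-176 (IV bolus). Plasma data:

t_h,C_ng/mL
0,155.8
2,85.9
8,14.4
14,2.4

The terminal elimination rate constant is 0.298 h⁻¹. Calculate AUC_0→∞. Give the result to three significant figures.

AUC = 601 ng/mL·h

Trapezoidal AUC_0→14:
  [0→2]: (155.8+85.9)/2 × 2 = 241.7
  [2→8]: (85.9+14.4)/2 × 6 = 300.9
  [8→14]: (14.4+2.4)/2 × 6 = 50.4
  Sum = 593.0 ng/mL·h
Extrapolated tail: C_last / k_e = 2.4 / 0.298 = 8.054
AUC_0→∞ = 593.0 + 8.054 = 601.054 ng/mL·h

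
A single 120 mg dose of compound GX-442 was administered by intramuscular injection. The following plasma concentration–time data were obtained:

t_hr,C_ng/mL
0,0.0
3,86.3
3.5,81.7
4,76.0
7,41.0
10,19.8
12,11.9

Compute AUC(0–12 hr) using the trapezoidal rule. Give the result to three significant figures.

AUC = 509 ng/mL·hr

Trapezoidal AUC_0→12:
  [0→3]: (0.0+86.3)/2 × 3 = 129.45
  [3→3.5]: (86.3+81.7)/2 × 0.5 = 42.0
  [3.5→4]: (81.7+76.0)/2 × 0.5 = 39.425
  [4→7]: (76.0+41.0)/2 × 3 = 175.5
  [7→10]: (41.0+19.8)/2 × 3 = 91.2
  [10→12]: (19.8+11.9)/2 × 2 = 31.7
  Sum = 509.275 ng/mL·hr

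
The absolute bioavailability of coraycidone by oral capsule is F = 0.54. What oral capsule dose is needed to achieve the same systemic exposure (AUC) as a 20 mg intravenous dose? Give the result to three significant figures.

D_oral = 37.0 mg

For equal systemic exposure: F × D_ev = D_iv
D_ev = D_iv / F = 20 / 0.54 = 37.037 mg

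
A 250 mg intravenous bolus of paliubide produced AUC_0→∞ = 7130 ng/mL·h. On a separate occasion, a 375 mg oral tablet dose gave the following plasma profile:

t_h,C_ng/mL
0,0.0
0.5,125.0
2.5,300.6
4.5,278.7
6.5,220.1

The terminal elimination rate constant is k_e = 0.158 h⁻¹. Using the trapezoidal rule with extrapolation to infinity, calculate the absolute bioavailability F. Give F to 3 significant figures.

F = 0.274

Trapezoidal AUC_0→6.5 (oral tablet):
  [0→0.5]: (0.0+125.0)/2 × 0.5 = 31.25
  [0.5→2.5]: (125.0+300.6)/2 × 2 = 425.6
  [2.5→4.5]: (300.6+278.7)/2 × 2 = 579.3
  [4.5→6.5]: (278.7+220.1)/2 × 2 = 498.8
  Sum = 1534.95 ng/mL·h
Tail: C_last/k_e = 220.1/0.158 = 1393.038
AUC_0→∞ (oral tablet) = 1534.95 + 1393.038 = 2927.988 ng/mL·h
F = (AUC_ev/D_ev)/(AUC_iv/D_iv) = (2927.988/375)/(7130/250) = 7.807968/28.52 = 0.2738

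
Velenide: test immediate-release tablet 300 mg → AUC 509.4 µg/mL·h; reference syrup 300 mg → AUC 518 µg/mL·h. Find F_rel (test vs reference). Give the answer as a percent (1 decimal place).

F_rel = (AUC_test/D_test) / (AUC_ref/D_ref)
      = (509.4/300) / (518/300)
      = 1.698 / 1.72667 = 0.9834 = 98.34%

F_rel = 98.3%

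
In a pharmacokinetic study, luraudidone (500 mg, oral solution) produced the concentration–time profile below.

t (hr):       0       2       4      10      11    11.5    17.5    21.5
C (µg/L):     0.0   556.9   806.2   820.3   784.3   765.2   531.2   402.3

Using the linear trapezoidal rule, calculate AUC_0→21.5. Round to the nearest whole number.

Trapezoidal AUC_0→21.5:
  [0→2]: (0.0+556.9)/2 × 2 = 556.9
  [2→4]: (556.9+806.2)/2 × 2 = 1363.1
  [4→10]: (806.2+820.3)/2 × 6 = 4879.5
  [10→11]: (820.3+784.3)/2 × 1 = 802.3
  [11→11.5]: (784.3+765.2)/2 × 0.5 = 387.375
  [11.5→17.5]: (765.2+531.2)/2 × 6 = 3889.2
  [17.5→21.5]: (531.2+402.3)/2 × 4 = 1867.0
  Sum = 13745.375 µg/L·hr

AUC = 13745 µg/L·hr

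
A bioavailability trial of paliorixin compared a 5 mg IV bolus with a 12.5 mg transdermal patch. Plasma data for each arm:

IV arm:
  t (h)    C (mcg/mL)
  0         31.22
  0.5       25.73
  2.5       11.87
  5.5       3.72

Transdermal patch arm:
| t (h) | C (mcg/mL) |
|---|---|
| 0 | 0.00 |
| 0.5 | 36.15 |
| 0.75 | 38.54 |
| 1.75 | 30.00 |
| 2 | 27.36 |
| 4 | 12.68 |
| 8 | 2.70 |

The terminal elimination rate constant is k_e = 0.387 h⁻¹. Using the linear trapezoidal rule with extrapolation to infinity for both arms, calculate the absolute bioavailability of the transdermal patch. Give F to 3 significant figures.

F = 0.649

Trapezoidal AUC_0→5.5 (IV):
  [0→0.5]: (31.22+25.73)/2 × 0.5 = 14.2375
  [0.5→2.5]: (25.73+11.87)/2 × 2 = 37.6
  [2.5→5.5]: (11.87+3.72)/2 × 3 = 23.385
  Sum = 75.2225 mcg/mL·h
IV tail: 3.72/0.387 = 9.612; AUC_iv,0→∞ = 75.2225 + 9.612 = 84.8345 mcg/mL·h
Trapezoidal AUC_0→8 (transdermal patch):
  [0→0.5]: (0.00+36.15)/2 × 0.5 = 9.0375
  [0.5→0.75]: (36.15+38.54)/2 × 0.25 = 9.33625
  [0.75→1.75]: (38.54+30.00)/2 × 1 = 34.27
  [1.75→2]: (30.00+27.36)/2 × 0.25 = 7.17
  [2→4]: (27.36+12.68)/2 × 2 = 40.04
  [4→8]: (12.68+2.70)/2 × 4 = 30.76
  Sum = 130.61375 mcg/mL·h
transdermal patch tail: 2.70/0.387 = 6.977; AUC_ev,0→∞ = 130.61375 + 6.977 = 137.59075 mcg/mL·h
F = (AUC_ev/D_ev)/(AUC_iv/D_iv) = (137.59075/12.5)/(84.8345/5) = 11.00726/16.9669 = 0.6487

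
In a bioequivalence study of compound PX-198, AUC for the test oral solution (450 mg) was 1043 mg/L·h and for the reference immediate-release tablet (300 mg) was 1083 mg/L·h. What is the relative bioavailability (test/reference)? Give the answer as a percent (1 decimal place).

F_rel = (AUC_test/D_test) / (AUC_ref/D_ref)
      = (1043/450) / (1083/300)
      = 2.31778 / 3.61 = 0.6420 = 64.20%

F_rel = 64.2%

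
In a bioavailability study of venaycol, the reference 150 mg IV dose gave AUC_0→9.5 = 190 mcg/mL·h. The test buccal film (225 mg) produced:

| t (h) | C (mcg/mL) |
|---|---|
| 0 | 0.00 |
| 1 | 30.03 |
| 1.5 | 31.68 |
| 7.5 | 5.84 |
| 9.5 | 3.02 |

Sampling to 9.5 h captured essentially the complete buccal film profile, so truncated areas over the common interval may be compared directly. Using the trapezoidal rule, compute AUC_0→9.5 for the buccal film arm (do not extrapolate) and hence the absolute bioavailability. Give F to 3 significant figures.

F = 0.533

Trapezoidal AUC_0→9.5 (buccal film):
  [0→1]: (0.00+30.03)/2 × 1 = 15.015
  [1→1.5]: (30.03+31.68)/2 × 0.5 = 15.4275
  [1.5→7.5]: (31.68+5.84)/2 × 6 = 112.56
  [7.5→9.5]: (5.84+3.02)/2 × 2 = 8.86
  Sum = 151.8625 mcg/mL·h
F = (AUC_ev/D_ev)/(AUC_iv/D_iv) = (151.8625/225)/(190/150) = 0.674944/1.26667 = 0.5328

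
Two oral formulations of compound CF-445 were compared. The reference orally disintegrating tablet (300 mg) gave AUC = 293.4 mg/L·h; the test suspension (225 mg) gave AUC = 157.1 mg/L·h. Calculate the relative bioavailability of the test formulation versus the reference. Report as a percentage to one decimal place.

F_rel = 71.4%

F_rel = (AUC_test/D_test) / (AUC_ref/D_ref)
      = (157.1/225) / (293.4/300)
      = 0.698222 / 0.978 = 0.7139 = 71.39%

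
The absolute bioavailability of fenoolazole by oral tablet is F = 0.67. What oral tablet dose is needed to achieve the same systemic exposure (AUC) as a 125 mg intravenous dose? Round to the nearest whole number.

For equal systemic exposure: F × D_ev = D_iv
D_ev = D_iv / F = 125 / 0.67 = 186.567 mg

D_oral = 187 mg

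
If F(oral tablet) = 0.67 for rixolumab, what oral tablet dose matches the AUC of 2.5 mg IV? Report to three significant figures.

D_oral = 3.73 mg

For equal systemic exposure: F × D_ev = D_iv
D_ev = D_iv / F = 2.5 / 0.67 = 3.73134 mg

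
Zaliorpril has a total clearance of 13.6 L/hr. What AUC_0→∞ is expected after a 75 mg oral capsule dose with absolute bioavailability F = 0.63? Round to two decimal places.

AUC_0→∞ = F × Dose / CL
        = 0.63 × 75 / 13.6 = 3.47426 mg/L·hr

AUC = 3.47 mg/L·hr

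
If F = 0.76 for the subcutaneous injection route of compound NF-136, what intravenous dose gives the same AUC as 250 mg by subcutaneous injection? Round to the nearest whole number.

Systemic exposure from an extravascular dose = F × D_ev, so the equivalent IV dose is F × D_ev.
D_iv = F × D_ev = 0.76 × 250 = 190 mg

D_iv = 190 mg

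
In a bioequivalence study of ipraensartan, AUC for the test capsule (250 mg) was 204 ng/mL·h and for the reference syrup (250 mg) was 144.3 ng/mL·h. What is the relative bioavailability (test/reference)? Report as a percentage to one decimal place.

F_rel = 141.4%

F_rel = (AUC_test/D_test) / (AUC_ref/D_ref)
      = (204/250) / (144.3/250)
      = 0.816 / 0.5772 = 1.4137 = 141.37%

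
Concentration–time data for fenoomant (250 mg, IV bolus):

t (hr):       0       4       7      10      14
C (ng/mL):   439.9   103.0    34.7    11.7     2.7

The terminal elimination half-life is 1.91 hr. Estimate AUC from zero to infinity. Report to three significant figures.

Trapezoidal AUC_0→14:
  [0→4]: (439.9+103.0)/2 × 4 = 1085.8
  [4→7]: (103.0+34.7)/2 × 3 = 206.55
  [7→10]: (34.7+11.7)/2 × 3 = 69.6
  [10→14]: (11.7+2.7)/2 × 4 = 28.8
  Sum = 1390.75 ng/mL·hr
k_e = ln2 / t½ = 0.693147 / 1.91 = 0.3629 hr^-1
Extrapolated tail: C_last / k_e = 2.7 / 0.3629 = 7.440
AUC_0→∞ = 1390.75 + 7.440 = 1398.19 ng/mL·hr

AUC = 1400 ng/mL·hr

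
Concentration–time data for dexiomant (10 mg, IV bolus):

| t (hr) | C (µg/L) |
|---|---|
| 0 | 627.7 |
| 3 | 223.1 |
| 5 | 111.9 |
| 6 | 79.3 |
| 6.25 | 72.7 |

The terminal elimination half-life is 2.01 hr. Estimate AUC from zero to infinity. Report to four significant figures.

Trapezoidal AUC_0→6.25:
  [0→3]: (627.7+223.1)/2 × 3 = 1276.2
  [3→5]: (223.1+111.9)/2 × 2 = 335.0
  [5→6]: (111.9+79.3)/2 × 1 = 95.6
  [6→6.25]: (79.3+72.7)/2 × 0.25 = 19.0
  Sum = 1725.8 µg/L·hr
k_e = ln2 / t½ = 0.693147 / 2.01 = 0.3448 hr^-1
Extrapolated tail: C_last / k_e = 72.7 / 0.3448 = 210.847
AUC_0→∞ = 1725.8 + 210.847 = 1936.647 µg/L·hr

AUC = 1937 µg/L·hr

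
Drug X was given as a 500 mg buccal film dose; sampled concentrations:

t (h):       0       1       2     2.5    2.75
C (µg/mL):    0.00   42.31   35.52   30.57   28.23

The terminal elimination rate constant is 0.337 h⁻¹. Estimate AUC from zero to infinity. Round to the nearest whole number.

AUC = 168 µg/mL·h

Trapezoidal AUC_0→2.75:
  [0→1]: (0.00+42.31)/2 × 1 = 21.155
  [1→2]: (42.31+35.52)/2 × 1 = 38.915
  [2→2.5]: (35.52+30.57)/2 × 0.5 = 16.5225
  [2.5→2.75]: (30.57+28.23)/2 × 0.25 = 7.35
  Sum = 83.9425 µg/mL·h
Extrapolated tail: C_last / k_e = 28.23 / 0.337 = 83.769
AUC_0→∞ = 83.9425 + 83.769 = 167.7115 µg/mL·h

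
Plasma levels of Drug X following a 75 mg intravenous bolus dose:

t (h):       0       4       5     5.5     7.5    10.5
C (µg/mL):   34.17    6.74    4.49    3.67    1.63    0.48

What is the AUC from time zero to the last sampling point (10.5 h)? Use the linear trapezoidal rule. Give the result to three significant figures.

Trapezoidal AUC_0→10.5:
  [0→4]: (34.17+6.74)/2 × 4 = 81.82
  [4→5]: (6.74+4.49)/2 × 1 = 5.615
  [5→5.5]: (4.49+3.67)/2 × 0.5 = 2.04
  [5.5→7.5]: (3.67+1.63)/2 × 2 = 5.3
  [7.5→10.5]: (1.63+0.48)/2 × 3 = 3.165
  Sum = 97.94 µg/mL·h

AUC = 97.9 µg/mL·h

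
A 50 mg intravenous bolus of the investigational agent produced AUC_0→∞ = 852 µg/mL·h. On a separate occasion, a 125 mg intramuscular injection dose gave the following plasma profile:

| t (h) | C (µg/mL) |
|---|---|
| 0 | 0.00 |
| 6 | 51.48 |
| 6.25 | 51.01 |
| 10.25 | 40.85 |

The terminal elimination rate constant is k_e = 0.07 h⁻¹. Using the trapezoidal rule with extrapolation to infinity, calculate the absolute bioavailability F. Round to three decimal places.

Trapezoidal AUC_0→10.25 (intramuscular injection):
  [0→6]: (0.00+51.48)/2 × 6 = 154.44
  [6→6.25]: (51.48+51.01)/2 × 0.25 = 12.81125
  [6.25→10.25]: (51.01+40.85)/2 × 4 = 183.72
  Sum = 350.97125 µg/mL·h
Tail: C_last/k_e = 40.85/0.07 = 583.571
AUC_0→∞ (intramuscular injection) = 350.97125 + 583.571 = 934.54225 µg/mL·h
F = (AUC_ev/D_ev)/(AUC_iv/D_iv) = (934.54225/125)/(852/50) = 7.476338/17.04 = 0.4388

F = 0.439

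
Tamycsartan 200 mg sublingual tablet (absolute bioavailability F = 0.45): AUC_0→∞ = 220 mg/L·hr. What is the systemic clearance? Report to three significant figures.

CL = 0.409 L/hr

CL = F × Dose / AUC_0→∞
   = 0.45 × 200 / 220 = 0.409091 L/hr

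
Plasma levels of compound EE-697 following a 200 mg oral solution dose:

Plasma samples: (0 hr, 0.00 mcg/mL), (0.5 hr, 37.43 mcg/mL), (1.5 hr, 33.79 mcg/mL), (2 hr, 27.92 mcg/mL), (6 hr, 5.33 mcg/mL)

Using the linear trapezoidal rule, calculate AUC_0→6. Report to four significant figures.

Trapezoidal AUC_0→6:
  [0→0.5]: (0.00+37.43)/2 × 0.5 = 9.3575
  [0.5→1.5]: (37.43+33.79)/2 × 1 = 35.61
  [1.5→2]: (33.79+27.92)/2 × 0.5 = 15.4275
  [2→6]: (27.92+5.33)/2 × 4 = 66.5
  Sum = 126.895 mcg/mL·hr

AUC = 126.9 mcg/mL·hr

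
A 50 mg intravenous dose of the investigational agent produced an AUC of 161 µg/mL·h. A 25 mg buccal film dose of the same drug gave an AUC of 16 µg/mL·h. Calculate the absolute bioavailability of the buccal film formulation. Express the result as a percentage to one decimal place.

F = 19.9%

F = (AUC_ev / D_ev) / (AUC_iv / D_iv)
  = (16/25) / (161/50)
  = 0.64 / 3.22 = 0.1988
  = 19.88%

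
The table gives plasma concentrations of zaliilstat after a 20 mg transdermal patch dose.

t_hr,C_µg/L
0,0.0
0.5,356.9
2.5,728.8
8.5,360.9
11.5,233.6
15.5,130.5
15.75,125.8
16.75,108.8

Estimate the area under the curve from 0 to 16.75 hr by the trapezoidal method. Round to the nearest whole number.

AUC = 6213 µg/L·hr

Trapezoidal AUC_0→16.75:
  [0→0.5]: (0.0+356.9)/2 × 0.5 = 89.225
  [0.5→2.5]: (356.9+728.8)/2 × 2 = 1085.7
  [2.5→8.5]: (728.8+360.9)/2 × 6 = 3269.1
  [8.5→11.5]: (360.9+233.6)/2 × 3 = 891.75
  [11.5→15.5]: (233.6+130.5)/2 × 4 = 728.2
  [15.5→15.75]: (130.5+125.8)/2 × 0.25 = 32.0375
  [15.75→16.75]: (125.8+108.8)/2 × 1 = 117.3
  Sum = 6213.3125 µg/L·hr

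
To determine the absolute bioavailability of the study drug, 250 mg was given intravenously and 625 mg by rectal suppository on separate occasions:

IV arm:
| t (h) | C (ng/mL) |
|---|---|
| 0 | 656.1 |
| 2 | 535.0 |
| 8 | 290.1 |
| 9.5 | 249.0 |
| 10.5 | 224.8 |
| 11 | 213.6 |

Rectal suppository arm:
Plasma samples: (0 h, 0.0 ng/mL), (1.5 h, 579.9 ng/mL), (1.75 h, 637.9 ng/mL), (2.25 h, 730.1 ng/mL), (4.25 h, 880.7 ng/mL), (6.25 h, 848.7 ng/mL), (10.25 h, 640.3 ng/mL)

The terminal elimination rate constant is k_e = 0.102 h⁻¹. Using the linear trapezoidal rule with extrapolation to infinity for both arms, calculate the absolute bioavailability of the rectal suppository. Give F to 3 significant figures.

F = 0.831

Trapezoidal AUC_0→11 (IV):
  [0→2]: (656.1+535.0)/2 × 2 = 1191.1
  [2→8]: (535.0+290.1)/2 × 6 = 2475.3
  [8→9.5]: (290.1+249.0)/2 × 1.5 = 404.325
  [9.5→10.5]: (249.0+224.8)/2 × 1 = 236.9
  [10.5→11]: (224.8+213.6)/2 × 0.5 = 109.6
  Sum = 4417.225 ng/mL·h
IV tail: 213.6/0.102 = 2094.118; AUC_iv,0→∞ = 4417.225 + 2094.118 = 6511.343 ng/mL·h
Trapezoidal AUC_0→10.25 (rectal suppository):
  [0→1.5]: (0.0+579.9)/2 × 1.5 = 434.925
  [1.5→1.75]: (579.9+637.9)/2 × 0.25 = 152.225
  [1.75→2.25]: (637.9+730.1)/2 × 0.5 = 342.0
  [2.25→4.25]: (730.1+880.7)/2 × 2 = 1610.8
  [4.25→6.25]: (880.7+848.7)/2 × 2 = 1729.4
  [6.25→10.25]: (848.7+640.3)/2 × 4 = 2978.0
  Sum = 7247.35 ng/mL·h
rectal suppository tail: 640.3/0.102 = 6277.451; AUC_ev,0→∞ = 7247.35 + 6277.451 = 13524.801 ng/mL·h
F = (AUC_ev/D_ev)/(AUC_iv/D_iv) = (13524.801/625)/(6511.343/250) = 21.6397/26.045372 = 0.8308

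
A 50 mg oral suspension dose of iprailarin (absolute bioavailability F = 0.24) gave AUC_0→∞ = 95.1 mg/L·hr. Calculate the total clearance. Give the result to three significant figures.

CL = F × Dose / AUC_0→∞
   = 0.24 × 50 / 95.1 = 0.126183 L/hr

CL = 0.126 L/hr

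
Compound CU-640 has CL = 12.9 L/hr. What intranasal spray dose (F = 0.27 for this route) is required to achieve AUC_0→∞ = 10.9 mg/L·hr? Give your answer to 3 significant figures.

Dose = 521 mg

Dose = CL × AUC_0→∞ / F
     = 12.9 × 10.9 / 0.27 = 520.778 mg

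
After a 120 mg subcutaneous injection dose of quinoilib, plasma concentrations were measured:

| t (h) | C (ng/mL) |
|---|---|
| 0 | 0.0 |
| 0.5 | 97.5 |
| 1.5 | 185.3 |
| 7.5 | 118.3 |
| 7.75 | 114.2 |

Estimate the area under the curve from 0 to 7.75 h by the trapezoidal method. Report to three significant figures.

AUC = 1110 ng/mL·h

Trapezoidal AUC_0→7.75:
  [0→0.5]: (0.0+97.5)/2 × 0.5 = 24.375
  [0.5→1.5]: (97.5+185.3)/2 × 1 = 141.4
  [1.5→7.5]: (185.3+118.3)/2 × 6 = 910.8
  [7.5→7.75]: (118.3+114.2)/2 × 0.25 = 29.0625
  Sum = 1105.6375 ng/mL·h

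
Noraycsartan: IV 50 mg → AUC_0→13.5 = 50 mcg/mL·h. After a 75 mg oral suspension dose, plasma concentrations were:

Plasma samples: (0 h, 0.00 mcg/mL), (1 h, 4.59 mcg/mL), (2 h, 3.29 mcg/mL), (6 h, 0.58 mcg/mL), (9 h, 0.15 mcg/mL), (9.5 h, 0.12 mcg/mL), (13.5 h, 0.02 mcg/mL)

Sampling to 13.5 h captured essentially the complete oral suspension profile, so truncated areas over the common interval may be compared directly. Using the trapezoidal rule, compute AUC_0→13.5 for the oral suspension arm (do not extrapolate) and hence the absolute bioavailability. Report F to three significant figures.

Trapezoidal AUC_0→13.5 (oral suspension):
  [0→1]: (0.00+4.59)/2 × 1 = 2.295
  [1→2]: (4.59+3.29)/2 × 1 = 3.94
  [2→6]: (3.29+0.58)/2 × 4 = 7.74
  [6→9]: (0.58+0.15)/2 × 3 = 1.095
  [9→9.5]: (0.15+0.12)/2 × 0.5 = 0.0675
  [9.5→13.5]: (0.12+0.02)/2 × 4 = 0.28
  Sum = 15.4175 mcg/mL·h
F = (AUC_ev/D_ev)/(AUC_iv/D_iv) = (15.4175/75)/(50/50) = 0.205567/1 = 0.2056

F = 0.206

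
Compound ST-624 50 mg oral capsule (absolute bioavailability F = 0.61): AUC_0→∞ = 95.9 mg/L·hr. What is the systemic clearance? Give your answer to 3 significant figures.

CL = F × Dose / AUC_0→∞
   = 0.61 × 50 / 95.9 = 0.31804 L/hr

CL = 0.318 L/hr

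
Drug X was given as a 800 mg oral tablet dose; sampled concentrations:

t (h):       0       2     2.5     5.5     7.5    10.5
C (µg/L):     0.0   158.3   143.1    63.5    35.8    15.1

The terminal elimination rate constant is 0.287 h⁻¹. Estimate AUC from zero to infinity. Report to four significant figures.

Trapezoidal AUC_0→10.5:
  [0→2]: (0.0+158.3)/2 × 2 = 158.3
  [2→2.5]: (158.3+143.1)/2 × 0.5 = 75.35
  [2.5→5.5]: (143.1+63.5)/2 × 3 = 309.9
  [5.5→7.5]: (63.5+35.8)/2 × 2 = 99.3
  [7.5→10.5]: (35.8+15.1)/2 × 3 = 76.35
  Sum = 719.2 µg/L·h
Extrapolated tail: C_last / k_e = 15.1 / 0.287 = 52.613
AUC_0→∞ = 719.2 + 52.613 = 771.813 µg/L·h

AUC = 771.8 µg/L·h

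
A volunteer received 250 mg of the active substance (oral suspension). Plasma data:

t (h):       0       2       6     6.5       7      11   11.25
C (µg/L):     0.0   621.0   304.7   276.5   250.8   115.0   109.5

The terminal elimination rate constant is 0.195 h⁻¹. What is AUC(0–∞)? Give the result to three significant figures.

AUC = 4070 µg/L·h

Trapezoidal AUC_0→11.25:
  [0→2]: (0.0+621.0)/2 × 2 = 621.0
  [2→6]: (621.0+304.7)/2 × 4 = 1851.4
  [6→6.5]: (304.7+276.5)/2 × 0.5 = 145.3
  [6.5→7]: (276.5+250.8)/2 × 0.5 = 131.825
  [7→11]: (250.8+115.0)/2 × 4 = 731.6
  [11→11.25]: (115.0+109.5)/2 × 0.25 = 28.0625
  Sum = 3509.1875 µg/L·h
Extrapolated tail: C_last / k_e = 109.5 / 0.195 = 561.538
AUC_0→∞ = 3509.1875 + 561.538 = 4070.7255 µg/L·h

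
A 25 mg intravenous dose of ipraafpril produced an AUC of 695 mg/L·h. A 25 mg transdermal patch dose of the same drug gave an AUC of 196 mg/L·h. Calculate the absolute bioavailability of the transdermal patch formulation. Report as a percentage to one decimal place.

F = (AUC_ev / D_ev) / (AUC_iv / D_iv)
  = (196/25) / (695/25)
  = 7.84 / 27.8 = 0.2820
  = 28.20%

F = 28.2%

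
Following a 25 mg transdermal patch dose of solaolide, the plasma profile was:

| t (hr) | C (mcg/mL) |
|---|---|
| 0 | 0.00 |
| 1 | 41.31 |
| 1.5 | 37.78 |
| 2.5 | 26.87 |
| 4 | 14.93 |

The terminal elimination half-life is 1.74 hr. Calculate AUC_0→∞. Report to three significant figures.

AUC = 142 mcg/mL·hr

Trapezoidal AUC_0→4:
  [0→1]: (0.00+41.31)/2 × 1 = 20.655
  [1→1.5]: (41.31+37.78)/2 × 0.5 = 19.7725
  [1.5→2.5]: (37.78+26.87)/2 × 1 = 32.325
  [2.5→4]: (26.87+14.93)/2 × 1.5 = 31.35
  Sum = 104.1025 mcg/mL·hr
k_e = ln2 / t½ = 0.693147 / 1.74 = 0.3984 hr^-1
Extrapolated tail: C_last / k_e = 14.93 / 0.3984 = 37.475
AUC_0→∞ = 104.1025 + 37.475 = 141.5775 mcg/mL·hr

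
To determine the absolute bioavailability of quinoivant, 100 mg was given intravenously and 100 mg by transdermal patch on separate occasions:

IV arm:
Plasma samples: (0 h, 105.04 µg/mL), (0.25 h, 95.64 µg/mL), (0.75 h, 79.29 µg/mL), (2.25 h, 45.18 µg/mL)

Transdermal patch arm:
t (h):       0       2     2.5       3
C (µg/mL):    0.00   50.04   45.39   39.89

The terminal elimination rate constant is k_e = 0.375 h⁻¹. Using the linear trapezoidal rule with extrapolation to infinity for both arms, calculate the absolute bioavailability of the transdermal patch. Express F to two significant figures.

F = 0.71

Trapezoidal AUC_0→2.25 (IV):
  [0→0.25]: (105.04+95.64)/2 × 0.25 = 25.085
  [0.25→0.75]: (95.64+79.29)/2 × 0.5 = 43.7325
  [0.75→2.25]: (79.29+45.18)/2 × 1.5 = 93.3525
  Sum = 162.17 µg/mL·h
IV tail: 45.18/0.375 = 120.480; AUC_iv,0→∞ = 162.17 + 120.480 = 282.65 µg/mL·h
Trapezoidal AUC_0→3 (transdermal patch):
  [0→2]: (0.00+50.04)/2 × 2 = 50.04
  [2→2.5]: (50.04+45.39)/2 × 0.5 = 23.8575
  [2.5→3]: (45.39+39.89)/2 × 0.5 = 21.32
  Sum = 95.2175 µg/mL·h
transdermal patch tail: 39.89/0.375 = 106.373; AUC_ev,0→∞ = 95.2175 + 106.373 = 201.5905 µg/mL·h
F = (AUC_ev/D_ev)/(AUC_iv/D_iv) = (201.5905/100)/(282.65/100) = 2.015905/2.8265 = 0.7132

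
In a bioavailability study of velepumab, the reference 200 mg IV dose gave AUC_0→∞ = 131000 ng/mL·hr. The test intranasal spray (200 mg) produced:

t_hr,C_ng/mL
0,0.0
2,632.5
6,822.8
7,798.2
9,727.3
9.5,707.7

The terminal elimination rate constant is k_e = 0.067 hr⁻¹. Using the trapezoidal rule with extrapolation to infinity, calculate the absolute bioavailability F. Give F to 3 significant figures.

Trapezoidal AUC_0→9.5 (intranasal spray):
  [0→2]: (0.0+632.5)/2 × 2 = 632.5
  [2→6]: (632.5+822.8)/2 × 4 = 2910.6
  [6→7]: (822.8+798.2)/2 × 1 = 810.5
  [7→9]: (798.2+727.3)/2 × 2 = 1525.5
  [9→9.5]: (727.3+707.7)/2 × 0.5 = 358.75
  Sum = 6237.85 ng/mL·hr
Tail: C_last/k_e = 707.7/0.067 = 10562.687
AUC_0→∞ (intranasal spray) = 6237.85 + 10562.687 = 16800.537 ng/mL·hr
F = (AUC_ev/D_ev)/(AUC_iv/D_iv) = (16800.537/200)/(131000/200) = 84.002685/655 = 0.1282

F = 0.128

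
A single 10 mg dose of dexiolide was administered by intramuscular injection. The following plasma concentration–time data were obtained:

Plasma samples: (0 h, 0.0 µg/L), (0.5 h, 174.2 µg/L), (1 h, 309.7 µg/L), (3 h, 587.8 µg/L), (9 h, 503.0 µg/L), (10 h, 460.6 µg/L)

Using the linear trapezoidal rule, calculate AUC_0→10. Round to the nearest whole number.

AUC = 4816 µg/L·h

Trapezoidal AUC_0→10:
  [0→0.5]: (0.0+174.2)/2 × 0.5 = 43.55
  [0.5→1]: (174.2+309.7)/2 × 0.5 = 120.975
  [1→3]: (309.7+587.8)/2 × 2 = 897.5
  [3→9]: (587.8+503.0)/2 × 6 = 3272.4
  [9→10]: (503.0+460.6)/2 × 1 = 481.8
  Sum = 4816.225 µg/L·h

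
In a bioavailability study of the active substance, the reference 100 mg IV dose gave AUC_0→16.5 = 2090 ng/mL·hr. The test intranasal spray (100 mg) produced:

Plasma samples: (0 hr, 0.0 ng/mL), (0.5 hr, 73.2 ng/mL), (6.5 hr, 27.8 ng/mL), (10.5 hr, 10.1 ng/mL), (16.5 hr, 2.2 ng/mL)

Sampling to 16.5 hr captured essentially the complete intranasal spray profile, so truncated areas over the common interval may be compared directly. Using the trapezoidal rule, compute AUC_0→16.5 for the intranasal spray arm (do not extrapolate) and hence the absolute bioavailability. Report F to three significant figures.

Trapezoidal AUC_0→16.5 (intranasal spray):
  [0→0.5]: (0.0+73.2)/2 × 0.5 = 18.3
  [0.5→6.5]: (73.2+27.8)/2 × 6 = 303.0
  [6.5→10.5]: (27.8+10.1)/2 × 4 = 75.8
  [10.5→16.5]: (10.1+2.2)/2 × 6 = 36.9
  Sum = 434.0 ng/mL·hr
F = (AUC_ev/D_ev)/(AUC_iv/D_iv) = (434.0/100)/(2090/100) = 4.34/20.9 = 0.2077

F = 0.208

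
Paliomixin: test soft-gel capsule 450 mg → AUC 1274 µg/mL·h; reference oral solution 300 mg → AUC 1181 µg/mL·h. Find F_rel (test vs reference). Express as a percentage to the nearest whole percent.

F_rel = 72%

F_rel = (AUC_test/D_test) / (AUC_ref/D_ref)
      = (1274/450) / (1181/300)
      = 2.83111 / 3.93667 = 0.7192 = 71.92%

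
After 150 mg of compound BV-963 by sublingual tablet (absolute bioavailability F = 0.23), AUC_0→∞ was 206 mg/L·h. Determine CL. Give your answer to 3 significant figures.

CL = 0.167 L/h

CL = F × Dose / AUC_0→∞
   = 0.23 × 150 / 206 = 0.167476 L/h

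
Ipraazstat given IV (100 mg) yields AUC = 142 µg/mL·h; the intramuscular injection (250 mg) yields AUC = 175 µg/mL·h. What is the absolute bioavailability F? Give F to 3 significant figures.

F = (AUC_ev / D_ev) / (AUC_iv / D_iv)
  = (175/250) / (142/100)
  = 0.7 / 1.42 = 0.4930

F = 0.493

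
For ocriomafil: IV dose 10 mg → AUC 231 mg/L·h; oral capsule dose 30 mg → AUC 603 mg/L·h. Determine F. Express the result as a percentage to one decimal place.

F = (AUC_ev / D_ev) / (AUC_iv / D_iv)
  = (603/30) / (231/10)
  = 20.1 / 23.1 = 0.8701
  = 87.01%

F = 87.0%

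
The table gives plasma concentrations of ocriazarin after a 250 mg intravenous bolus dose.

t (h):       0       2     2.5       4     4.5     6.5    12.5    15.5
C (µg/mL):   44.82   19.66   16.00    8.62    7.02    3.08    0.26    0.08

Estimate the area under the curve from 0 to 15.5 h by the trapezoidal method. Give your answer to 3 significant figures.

AUC = 116 µg/mL·h

Trapezoidal AUC_0→15.5:
  [0→2]: (44.82+19.66)/2 × 2 = 64.48
  [2→2.5]: (19.66+16.00)/2 × 0.5 = 8.915
  [2.5→4]: (16.00+8.62)/2 × 1.5 = 18.465
  [4→4.5]: (8.62+7.02)/2 × 0.5 = 3.91
  [4.5→6.5]: (7.02+3.08)/2 × 2 = 10.1
  [6.5→12.5]: (3.08+0.26)/2 × 6 = 10.02
  [12.5→15.5]: (0.26+0.08)/2 × 3 = 0.51
  Sum = 116.4 µg/mL·h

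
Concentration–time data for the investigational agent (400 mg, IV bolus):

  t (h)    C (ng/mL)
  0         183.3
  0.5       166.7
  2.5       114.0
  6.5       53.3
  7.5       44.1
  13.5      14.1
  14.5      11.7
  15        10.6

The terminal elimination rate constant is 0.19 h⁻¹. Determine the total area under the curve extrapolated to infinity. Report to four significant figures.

Trapezoidal AUC_0→15:
  [0→0.5]: (183.3+166.7)/2 × 0.5 = 87.5
  [0.5→2.5]: (166.7+114.0)/2 × 2 = 280.7
  [2.5→6.5]: (114.0+53.3)/2 × 4 = 334.6
  [6.5→7.5]: (53.3+44.1)/2 × 1 = 48.7
  [7.5→13.5]: (44.1+14.1)/2 × 6 = 174.6
  [13.5→14.5]: (14.1+11.7)/2 × 1 = 12.9
  [14.5→15]: (11.7+10.6)/2 × 0.5 = 5.575
  Sum = 944.575 ng/mL·h
Extrapolated tail: C_last / k_e = 10.6 / 0.19 = 55.789
AUC_0→∞ = 944.575 + 55.789 = 1000.364 ng/mL·h

AUC = 1000 ng/mL·h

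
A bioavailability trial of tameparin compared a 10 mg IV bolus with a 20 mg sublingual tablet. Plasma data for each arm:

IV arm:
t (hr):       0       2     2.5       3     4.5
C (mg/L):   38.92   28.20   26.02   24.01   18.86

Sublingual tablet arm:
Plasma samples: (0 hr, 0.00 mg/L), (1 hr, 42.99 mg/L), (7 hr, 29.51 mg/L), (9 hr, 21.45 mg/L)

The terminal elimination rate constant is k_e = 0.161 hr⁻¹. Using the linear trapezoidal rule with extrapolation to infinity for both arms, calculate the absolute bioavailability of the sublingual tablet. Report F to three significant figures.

F = 0.873

Trapezoidal AUC_0→4.5 (IV):
  [0→2]: (38.92+28.20)/2 × 2 = 67.12
  [2→2.5]: (28.20+26.02)/2 × 0.5 = 13.555
  [2.5→3]: (26.02+24.01)/2 × 0.5 = 12.5075
  [3→4.5]: (24.01+18.86)/2 × 1.5 = 32.1525
  Sum = 125.335 mg/L·hr
IV tail: 18.86/0.161 = 117.143; AUC_iv,0→∞ = 125.335 + 117.143 = 242.478 mg/L·hr
Trapezoidal AUC_0→9 (sublingual tablet):
  [0→1]: (0.00+42.99)/2 × 1 = 21.495
  [1→7]: (42.99+29.51)/2 × 6 = 217.5
  [7→9]: (29.51+21.45)/2 × 2 = 50.96
  Sum = 289.955 mg/L·hr
sublingual tablet tail: 21.45/0.161 = 133.230; AUC_ev,0→∞ = 289.955 + 133.230 = 423.185 mg/L·hr
F = (AUC_ev/D_ev)/(AUC_iv/D_iv) = (423.185/20)/(242.478/10) = 21.15925/24.2478 = 0.8726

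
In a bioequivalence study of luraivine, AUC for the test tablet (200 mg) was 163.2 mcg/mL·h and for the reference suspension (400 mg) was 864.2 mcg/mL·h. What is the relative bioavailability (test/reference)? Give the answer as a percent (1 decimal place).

F_rel = (AUC_test/D_test) / (AUC_ref/D_ref)
      = (163.2/200) / (864.2/400)
      = 0.816 / 2.1605 = 0.3777 = 37.77%

F_rel = 37.8%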